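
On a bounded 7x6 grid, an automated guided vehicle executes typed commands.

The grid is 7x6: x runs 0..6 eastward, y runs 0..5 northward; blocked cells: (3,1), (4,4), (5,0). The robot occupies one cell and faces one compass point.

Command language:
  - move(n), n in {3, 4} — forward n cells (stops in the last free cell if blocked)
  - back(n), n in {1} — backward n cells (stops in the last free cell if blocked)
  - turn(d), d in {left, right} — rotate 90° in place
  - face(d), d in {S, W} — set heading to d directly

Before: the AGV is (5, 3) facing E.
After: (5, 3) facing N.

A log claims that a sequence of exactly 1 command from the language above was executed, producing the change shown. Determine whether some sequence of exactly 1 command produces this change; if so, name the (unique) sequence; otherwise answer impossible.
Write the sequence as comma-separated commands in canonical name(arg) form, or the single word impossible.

key: parked at (5,3) the whole time — nothing moves the robot
from: (5, 3) facing E
t=1 turn(left) ⇒ (5, 3) facing N
uniquely the one of 7 1-step routes that fits.

turn(left)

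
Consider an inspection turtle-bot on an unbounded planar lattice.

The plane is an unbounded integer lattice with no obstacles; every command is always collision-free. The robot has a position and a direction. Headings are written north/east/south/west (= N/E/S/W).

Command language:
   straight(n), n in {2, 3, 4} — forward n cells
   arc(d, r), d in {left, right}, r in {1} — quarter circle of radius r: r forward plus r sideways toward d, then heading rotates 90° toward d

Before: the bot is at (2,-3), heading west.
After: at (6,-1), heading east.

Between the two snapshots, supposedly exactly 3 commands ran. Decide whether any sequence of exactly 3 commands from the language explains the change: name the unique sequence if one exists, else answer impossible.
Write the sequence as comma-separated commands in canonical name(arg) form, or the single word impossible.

arc(right, 1), arc(right, 1), straight(4)

key: order matters: swapping arc(right, 1) and straight(4) lands elsewhere
begin: at (2,-3), heading west
1. arc(right, 1) → at (1,-2), heading north
2. arc(right, 1) → at (2,-1), heading east
3. straight(4) → at (6,-1), heading east
no rival 3-sequence matches.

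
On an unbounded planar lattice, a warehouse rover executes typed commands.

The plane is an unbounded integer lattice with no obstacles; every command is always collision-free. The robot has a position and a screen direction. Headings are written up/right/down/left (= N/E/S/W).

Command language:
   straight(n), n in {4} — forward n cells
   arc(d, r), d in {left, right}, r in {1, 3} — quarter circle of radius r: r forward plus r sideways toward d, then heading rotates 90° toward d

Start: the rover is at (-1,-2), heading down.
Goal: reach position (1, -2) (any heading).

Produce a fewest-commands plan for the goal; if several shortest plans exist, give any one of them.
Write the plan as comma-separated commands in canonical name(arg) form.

arc(left, 1), arc(left, 1)

start: at (-1,-2), heading down
[1] after arc(left, 1): at (0,-3), heading right
[2] after arc(left, 1): at (1,-2), heading up
nothing shorter than 2 reaches the goal.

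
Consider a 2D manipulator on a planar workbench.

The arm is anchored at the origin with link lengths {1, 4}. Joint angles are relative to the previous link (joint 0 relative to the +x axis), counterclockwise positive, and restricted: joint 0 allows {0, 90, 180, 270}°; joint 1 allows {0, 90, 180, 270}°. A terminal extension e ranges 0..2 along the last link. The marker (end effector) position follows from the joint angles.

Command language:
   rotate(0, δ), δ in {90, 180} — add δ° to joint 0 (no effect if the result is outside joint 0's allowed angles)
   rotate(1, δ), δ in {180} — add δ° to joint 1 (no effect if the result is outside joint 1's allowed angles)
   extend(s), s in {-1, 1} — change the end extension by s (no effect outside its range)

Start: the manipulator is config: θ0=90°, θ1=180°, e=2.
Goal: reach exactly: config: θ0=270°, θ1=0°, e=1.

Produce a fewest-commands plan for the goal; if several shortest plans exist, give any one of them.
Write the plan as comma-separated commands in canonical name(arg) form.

start: config: θ0=90°, θ1=180°, e=2
1. rotate(0, 180) → config: θ0=270°, θ1=180°, e=2
2. extend(-1) → config: θ0=270°, θ1=180°, e=1
3. rotate(1, 180) → config: θ0=270°, θ1=0°, e=1
nothing shorter than 3 reaches the goal.

rotate(0, 180), extend(-1), rotate(1, 180)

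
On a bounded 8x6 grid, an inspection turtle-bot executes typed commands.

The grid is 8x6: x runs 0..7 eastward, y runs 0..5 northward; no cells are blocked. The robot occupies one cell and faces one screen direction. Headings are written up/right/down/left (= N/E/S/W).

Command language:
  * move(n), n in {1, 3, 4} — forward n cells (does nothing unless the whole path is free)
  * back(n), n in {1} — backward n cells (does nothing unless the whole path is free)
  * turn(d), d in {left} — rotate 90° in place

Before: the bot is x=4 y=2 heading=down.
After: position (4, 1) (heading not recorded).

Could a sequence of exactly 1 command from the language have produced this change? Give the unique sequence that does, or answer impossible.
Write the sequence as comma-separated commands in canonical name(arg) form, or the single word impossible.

initial: x=4 y=2 heading=down
t=1 move(1) ⇒ x=4 y=1 heading=down
no rival 1-sequence matches.

move(1)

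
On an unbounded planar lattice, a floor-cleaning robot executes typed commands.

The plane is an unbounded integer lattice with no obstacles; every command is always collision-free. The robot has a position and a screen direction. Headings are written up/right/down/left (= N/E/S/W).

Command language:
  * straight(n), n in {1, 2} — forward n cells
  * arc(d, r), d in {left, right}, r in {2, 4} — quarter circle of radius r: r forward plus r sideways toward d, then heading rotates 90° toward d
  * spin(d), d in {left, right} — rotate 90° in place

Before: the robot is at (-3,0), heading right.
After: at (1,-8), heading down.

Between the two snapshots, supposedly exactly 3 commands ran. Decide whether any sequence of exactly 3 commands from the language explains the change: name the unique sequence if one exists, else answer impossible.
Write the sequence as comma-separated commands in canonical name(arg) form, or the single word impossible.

key: cell and facing (now S) both changed — the 3 commands mix motion and turning
from: at (-3,0), heading right
step 1 (arc(right, 4)): at (1,-4), heading down
step 2 (straight(2)): at (1,-6), heading down
step 3 (straight(2)): at (1,-8), heading down
uniquely the one of 512 3-step routes that fits.

arc(right, 4), straight(2), straight(2)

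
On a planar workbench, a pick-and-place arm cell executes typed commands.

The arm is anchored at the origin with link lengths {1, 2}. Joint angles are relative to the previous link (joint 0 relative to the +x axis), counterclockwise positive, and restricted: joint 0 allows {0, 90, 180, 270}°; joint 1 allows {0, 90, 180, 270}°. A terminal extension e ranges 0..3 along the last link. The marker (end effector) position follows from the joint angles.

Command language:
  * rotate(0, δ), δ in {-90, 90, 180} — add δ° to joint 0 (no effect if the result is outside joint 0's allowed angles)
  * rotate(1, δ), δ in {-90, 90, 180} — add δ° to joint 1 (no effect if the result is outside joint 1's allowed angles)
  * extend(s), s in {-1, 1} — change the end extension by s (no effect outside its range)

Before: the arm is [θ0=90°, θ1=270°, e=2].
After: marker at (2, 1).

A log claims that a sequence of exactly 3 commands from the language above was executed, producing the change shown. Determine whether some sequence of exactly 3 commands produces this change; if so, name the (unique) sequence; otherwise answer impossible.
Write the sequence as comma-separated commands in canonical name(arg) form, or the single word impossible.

t0: [θ0=90°, θ1=270°, e=2]
step 1 (extend(-1)): [θ0=90°, θ1=270°, e=1]
step 2 (extend(-1)): [θ0=90°, θ1=270°, e=0]
step 3 (extend(-1)): [θ0=90°, θ1=270°, e=0]
no rival 3-sequence matches.

extend(-1), extend(-1), extend(-1)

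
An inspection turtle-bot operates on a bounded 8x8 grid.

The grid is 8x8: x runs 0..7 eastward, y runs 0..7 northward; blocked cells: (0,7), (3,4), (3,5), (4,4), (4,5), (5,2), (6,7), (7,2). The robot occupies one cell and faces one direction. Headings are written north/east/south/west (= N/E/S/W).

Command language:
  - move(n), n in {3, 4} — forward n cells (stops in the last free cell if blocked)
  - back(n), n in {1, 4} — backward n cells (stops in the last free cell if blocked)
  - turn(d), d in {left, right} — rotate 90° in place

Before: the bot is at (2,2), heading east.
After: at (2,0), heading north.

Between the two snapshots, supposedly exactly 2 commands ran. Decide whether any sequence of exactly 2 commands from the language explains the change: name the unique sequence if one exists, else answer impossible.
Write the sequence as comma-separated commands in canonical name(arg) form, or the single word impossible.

key: running back(4) before turn(left) would end elsewhere — order is forced
t0: at (2,2), heading east
1. turn(left) → at (2,2), heading north
2. back(4) → at (2,0), heading north
uniquely the one of 36 2-step routes that fits.

turn(left), back(4)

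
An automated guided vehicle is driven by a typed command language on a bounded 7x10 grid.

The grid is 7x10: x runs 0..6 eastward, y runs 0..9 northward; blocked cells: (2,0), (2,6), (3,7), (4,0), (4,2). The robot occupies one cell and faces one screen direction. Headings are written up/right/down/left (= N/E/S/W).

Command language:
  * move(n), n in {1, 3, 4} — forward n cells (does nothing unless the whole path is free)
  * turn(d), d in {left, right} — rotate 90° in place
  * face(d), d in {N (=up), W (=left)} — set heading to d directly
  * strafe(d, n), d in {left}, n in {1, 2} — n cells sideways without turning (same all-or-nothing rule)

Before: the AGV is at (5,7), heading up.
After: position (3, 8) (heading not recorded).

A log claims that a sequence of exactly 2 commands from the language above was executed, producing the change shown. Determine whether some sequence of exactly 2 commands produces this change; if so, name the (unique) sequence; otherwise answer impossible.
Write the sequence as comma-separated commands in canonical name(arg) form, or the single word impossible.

key: running strafe(left, 2) before move(1) would end elsewhere — order is forced
start: at (5,7), heading up
1. move(1) → at (5,8), heading up
2. strafe(left, 2) → at (3,8), heading up
no rival 2-sequence matches.

move(1), strafe(left, 2)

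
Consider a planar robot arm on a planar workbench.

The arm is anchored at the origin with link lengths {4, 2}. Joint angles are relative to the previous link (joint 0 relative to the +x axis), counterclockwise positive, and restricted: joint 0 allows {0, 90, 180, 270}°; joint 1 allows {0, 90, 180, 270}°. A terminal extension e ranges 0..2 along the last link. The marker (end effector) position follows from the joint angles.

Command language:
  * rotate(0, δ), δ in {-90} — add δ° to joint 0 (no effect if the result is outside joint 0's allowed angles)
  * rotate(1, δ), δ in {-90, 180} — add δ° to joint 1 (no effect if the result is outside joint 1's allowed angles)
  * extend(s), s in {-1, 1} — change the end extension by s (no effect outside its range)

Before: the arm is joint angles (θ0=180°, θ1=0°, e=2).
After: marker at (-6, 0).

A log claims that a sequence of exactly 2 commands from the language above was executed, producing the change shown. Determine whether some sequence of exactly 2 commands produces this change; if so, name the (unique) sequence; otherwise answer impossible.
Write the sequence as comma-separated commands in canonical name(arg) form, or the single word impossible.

extend(-1), extend(-1)

begin: joint angles (θ0=180°, θ1=0°, e=2)
1. extend(-1) → joint angles (θ0=180°, θ1=0°, e=1)
2. extend(-1) → joint angles (θ0=180°, θ1=0°, e=0)
no rival 2-sequence matches.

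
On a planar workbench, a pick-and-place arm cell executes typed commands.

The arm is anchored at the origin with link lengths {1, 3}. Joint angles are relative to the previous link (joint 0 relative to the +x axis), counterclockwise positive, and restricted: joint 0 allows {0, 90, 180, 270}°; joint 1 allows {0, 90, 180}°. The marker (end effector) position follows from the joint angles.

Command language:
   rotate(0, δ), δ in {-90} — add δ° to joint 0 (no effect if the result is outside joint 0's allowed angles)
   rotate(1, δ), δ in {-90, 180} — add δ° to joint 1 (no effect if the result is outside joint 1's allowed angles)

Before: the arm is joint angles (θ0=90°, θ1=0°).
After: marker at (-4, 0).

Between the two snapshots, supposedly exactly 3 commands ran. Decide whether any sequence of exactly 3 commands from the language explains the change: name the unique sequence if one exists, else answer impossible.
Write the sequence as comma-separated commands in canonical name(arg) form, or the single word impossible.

rotate(0, -90), rotate(0, -90), rotate(0, -90)

from: joint angles (θ0=90°, θ1=0°)
t=1 rotate(0, -90) ⇒ joint angles (θ0=0°, θ1=0°)
t=2 rotate(0, -90) ⇒ joint angles (θ0=270°, θ1=0°)
t=3 rotate(0, -90) ⇒ joint angles (θ0=180°, θ1=0°)
no other 3-command option fits: unique.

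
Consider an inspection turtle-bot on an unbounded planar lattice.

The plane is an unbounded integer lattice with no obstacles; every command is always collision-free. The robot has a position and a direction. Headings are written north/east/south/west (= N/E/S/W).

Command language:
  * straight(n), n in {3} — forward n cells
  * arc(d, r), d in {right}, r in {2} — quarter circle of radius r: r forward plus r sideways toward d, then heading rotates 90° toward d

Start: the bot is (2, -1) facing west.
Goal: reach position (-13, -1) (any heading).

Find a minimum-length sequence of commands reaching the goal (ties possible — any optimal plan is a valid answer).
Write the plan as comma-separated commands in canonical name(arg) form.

straight(3), straight(3), straight(3), straight(3), straight(3)

begin: (2, -1) facing west
step 1 (straight(3)): (-1, -1) facing west
step 2 (straight(3)): (-4, -1) facing west
step 3 (straight(3)): (-7, -1) facing west
step 4 (straight(3)): (-10, -1) facing west
step 5 (straight(3)): (-13, -1) facing west
minimal: 5 command(s), checked below 5.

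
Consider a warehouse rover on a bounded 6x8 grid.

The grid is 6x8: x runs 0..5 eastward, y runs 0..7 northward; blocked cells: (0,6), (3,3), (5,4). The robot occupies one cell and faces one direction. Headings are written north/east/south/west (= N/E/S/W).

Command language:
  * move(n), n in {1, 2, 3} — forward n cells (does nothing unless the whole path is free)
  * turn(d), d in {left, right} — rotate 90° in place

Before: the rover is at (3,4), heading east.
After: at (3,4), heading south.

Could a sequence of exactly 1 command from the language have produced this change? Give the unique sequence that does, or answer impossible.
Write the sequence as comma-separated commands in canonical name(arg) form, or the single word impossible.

turn(right)

key: (3,4) unchanged — the single command moves nothing
begin: at (3,4), heading east
t=1 turn(right) ⇒ at (3,4), heading south
uniquely the one of 5 1-step routes that fits.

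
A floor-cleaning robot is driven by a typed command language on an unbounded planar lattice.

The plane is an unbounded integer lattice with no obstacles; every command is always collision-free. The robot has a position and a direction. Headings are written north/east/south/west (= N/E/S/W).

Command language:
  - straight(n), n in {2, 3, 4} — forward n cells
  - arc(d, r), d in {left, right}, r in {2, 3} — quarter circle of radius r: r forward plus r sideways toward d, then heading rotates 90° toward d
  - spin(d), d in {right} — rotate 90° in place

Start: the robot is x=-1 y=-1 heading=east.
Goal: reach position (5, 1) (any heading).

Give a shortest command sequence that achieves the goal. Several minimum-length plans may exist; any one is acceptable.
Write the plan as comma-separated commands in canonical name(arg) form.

straight(4), arc(left, 2)

from: x=-1 y=-1 heading=east
t=1 straight(4) ⇒ x=3 y=-1 heading=east
t=2 arc(left, 2) ⇒ x=5 y=1 heading=north
nothing shorter than 2 reaches the goal.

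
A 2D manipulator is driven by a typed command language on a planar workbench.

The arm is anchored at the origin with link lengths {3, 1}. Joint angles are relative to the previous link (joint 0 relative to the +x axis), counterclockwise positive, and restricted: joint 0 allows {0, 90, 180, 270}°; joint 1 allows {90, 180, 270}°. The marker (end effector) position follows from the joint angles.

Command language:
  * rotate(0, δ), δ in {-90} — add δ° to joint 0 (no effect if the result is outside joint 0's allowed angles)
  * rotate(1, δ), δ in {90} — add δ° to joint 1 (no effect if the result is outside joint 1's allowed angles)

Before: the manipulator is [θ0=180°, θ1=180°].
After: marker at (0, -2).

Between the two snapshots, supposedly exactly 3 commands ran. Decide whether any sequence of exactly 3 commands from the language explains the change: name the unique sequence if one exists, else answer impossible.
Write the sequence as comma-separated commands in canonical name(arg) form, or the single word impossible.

rotate(0, -90), rotate(0, -90), rotate(0, -90)

initial: [θ0=180°, θ1=180°]
1. rotate(0, -90) → [θ0=90°, θ1=180°]
2. rotate(0, -90) → [θ0=0°, θ1=180°]
3. rotate(0, -90) → [θ0=270°, θ1=180°]
all 8 alternatives checked — unique.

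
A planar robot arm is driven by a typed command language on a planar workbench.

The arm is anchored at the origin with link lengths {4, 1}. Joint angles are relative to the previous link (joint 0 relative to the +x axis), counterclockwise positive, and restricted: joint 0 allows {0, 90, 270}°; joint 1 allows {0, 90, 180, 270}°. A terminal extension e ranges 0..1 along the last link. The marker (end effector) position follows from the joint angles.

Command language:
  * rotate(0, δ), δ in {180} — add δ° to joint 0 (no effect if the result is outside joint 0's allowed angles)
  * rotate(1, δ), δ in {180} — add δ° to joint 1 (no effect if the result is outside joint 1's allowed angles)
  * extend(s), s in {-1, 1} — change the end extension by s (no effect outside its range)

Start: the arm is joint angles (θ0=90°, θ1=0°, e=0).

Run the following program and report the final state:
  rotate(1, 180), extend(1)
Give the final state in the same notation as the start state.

joint angles (θ0=90°, θ1=180°, e=1)

t0: joint angles (θ0=90°, θ1=0°, e=0)
step 1 (rotate(1, 180)): joint angles (θ0=90°, θ1=180°, e=0)
step 2 (extend(1)): joint angles (θ0=90°, θ1=180°, e=1)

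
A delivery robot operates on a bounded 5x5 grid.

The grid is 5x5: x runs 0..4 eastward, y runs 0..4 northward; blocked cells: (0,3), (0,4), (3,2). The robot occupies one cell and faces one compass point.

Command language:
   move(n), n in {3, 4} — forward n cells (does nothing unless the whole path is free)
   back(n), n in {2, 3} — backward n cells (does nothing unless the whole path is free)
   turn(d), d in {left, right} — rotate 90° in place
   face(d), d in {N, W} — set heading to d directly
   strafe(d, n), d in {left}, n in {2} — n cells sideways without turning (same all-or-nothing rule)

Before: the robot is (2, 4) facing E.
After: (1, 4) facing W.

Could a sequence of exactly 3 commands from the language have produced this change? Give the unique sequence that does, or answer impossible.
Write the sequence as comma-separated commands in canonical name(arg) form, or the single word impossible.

key: running move(3) before face(W) would end elsewhere — order is forced
start: (2, 4) facing E
1. face(W) → (2, 4) facing W
2. back(2) → (4, 4) facing W
3. move(3) → (1, 4) facing W
no rival 3-sequence matches.

face(W), back(2), move(3)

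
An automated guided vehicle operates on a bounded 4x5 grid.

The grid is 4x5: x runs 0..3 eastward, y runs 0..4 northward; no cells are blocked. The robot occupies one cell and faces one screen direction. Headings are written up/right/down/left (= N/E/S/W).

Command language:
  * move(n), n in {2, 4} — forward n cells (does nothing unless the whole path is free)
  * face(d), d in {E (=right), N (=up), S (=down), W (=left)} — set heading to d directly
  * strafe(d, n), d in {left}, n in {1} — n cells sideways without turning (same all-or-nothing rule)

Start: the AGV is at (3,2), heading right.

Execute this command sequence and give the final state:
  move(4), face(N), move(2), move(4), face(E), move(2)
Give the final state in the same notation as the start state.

t0: at (3,2), heading right
t=1 move(4) ⇒ at (3,2), heading right
t=2 face(N) ⇒ at (3,2), heading up
t=3 move(2) ⇒ at (3,4), heading up
t=4 move(4) ⇒ at (3,4), heading up
t=5 face(E) ⇒ at (3,4), heading right
t=6 move(2) ⇒ at (3,4), heading right

at (3,4), heading right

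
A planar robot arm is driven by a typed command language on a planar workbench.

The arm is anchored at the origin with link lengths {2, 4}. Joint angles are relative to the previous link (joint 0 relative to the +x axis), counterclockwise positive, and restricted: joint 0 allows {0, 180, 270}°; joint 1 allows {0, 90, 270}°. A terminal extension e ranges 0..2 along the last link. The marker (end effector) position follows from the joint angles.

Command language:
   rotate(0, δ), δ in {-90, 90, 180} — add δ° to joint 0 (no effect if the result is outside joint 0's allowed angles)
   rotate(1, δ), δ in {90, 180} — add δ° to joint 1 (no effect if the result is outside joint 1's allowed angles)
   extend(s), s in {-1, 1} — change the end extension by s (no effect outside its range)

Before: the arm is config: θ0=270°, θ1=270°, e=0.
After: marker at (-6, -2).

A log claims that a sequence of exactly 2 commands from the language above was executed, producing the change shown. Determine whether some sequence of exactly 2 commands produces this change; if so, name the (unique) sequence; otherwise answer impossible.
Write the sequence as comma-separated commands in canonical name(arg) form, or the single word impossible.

start: config: θ0=270°, θ1=270°, e=0
t=1 extend(1) ⇒ config: θ0=270°, θ1=270°, e=1
t=2 extend(1) ⇒ config: θ0=270°, θ1=270°, e=2
all 49 alternatives checked — unique.

extend(1), extend(1)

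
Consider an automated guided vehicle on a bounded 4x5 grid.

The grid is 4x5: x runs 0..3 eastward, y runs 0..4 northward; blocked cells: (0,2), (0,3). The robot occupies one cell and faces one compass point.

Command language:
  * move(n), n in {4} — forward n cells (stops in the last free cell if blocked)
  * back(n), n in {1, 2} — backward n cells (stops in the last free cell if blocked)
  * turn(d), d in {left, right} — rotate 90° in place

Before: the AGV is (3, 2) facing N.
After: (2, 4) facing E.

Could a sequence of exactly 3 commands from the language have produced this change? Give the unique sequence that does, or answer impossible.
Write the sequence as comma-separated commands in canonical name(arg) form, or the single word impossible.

move(4), turn(right), back(1)

key: running back(1) before move(4) would end elsewhere — order is forced
t0: (3, 2) facing N
1. move(4) → (3, 4) facing N
2. turn(right) → (3, 4) facing E
3. back(1) → (2, 4) facing E
no other 3-command option fits: unique.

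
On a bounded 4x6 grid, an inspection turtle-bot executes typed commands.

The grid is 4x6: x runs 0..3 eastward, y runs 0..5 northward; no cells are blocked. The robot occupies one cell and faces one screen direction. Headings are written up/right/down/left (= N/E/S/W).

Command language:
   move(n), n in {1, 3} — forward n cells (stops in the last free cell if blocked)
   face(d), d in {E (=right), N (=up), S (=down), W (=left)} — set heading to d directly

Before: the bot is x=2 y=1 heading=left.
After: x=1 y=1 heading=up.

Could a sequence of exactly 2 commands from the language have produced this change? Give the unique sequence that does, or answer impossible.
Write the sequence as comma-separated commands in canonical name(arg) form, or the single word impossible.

key: cell and facing (now N) both changed — the 2 commands mix motion and turning
initial: x=2 y=1 heading=left
1. move(1) → x=1 y=1 heading=left
2. face(N) → x=1 y=1 heading=up
uniquely the one of 36 2-step routes that fits.

move(1), face(N)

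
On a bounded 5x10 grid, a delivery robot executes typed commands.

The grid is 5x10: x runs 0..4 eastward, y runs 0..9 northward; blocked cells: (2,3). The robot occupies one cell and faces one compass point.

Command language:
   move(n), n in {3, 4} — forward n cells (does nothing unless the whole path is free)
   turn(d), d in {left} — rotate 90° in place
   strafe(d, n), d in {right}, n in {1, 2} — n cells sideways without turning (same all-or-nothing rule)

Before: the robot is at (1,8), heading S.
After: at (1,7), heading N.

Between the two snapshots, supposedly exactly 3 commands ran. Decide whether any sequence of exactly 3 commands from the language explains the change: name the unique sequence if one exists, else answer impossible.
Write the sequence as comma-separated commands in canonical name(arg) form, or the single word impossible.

turn(left), strafe(right, 1), turn(left)

key: position moved to (1,7) AND the heading swung to N — translation plus rotation needed
begin: at (1,8), heading S
1. turn(left) → at (1,8), heading E
2. strafe(right, 1) → at (1,7), heading E
3. turn(left) → at (1,7), heading N
no other 3-command option fits: unique.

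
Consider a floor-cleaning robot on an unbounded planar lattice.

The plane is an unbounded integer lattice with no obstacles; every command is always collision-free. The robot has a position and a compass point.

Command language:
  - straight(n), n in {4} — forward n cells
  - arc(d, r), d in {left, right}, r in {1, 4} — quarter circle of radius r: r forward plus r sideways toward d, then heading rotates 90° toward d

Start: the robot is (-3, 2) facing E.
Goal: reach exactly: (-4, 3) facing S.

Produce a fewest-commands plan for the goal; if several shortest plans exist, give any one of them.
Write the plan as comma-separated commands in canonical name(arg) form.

arc(left, 4), arc(left, 1), arc(left, 4)

from: (-3, 2) facing E
t=1 arc(left, 4) ⇒ (1, 6) facing N
t=2 arc(left, 1) ⇒ (0, 7) facing W
t=3 arc(left, 4) ⇒ (-4, 3) facing S
no 2-step plan works, so 3 is optimal.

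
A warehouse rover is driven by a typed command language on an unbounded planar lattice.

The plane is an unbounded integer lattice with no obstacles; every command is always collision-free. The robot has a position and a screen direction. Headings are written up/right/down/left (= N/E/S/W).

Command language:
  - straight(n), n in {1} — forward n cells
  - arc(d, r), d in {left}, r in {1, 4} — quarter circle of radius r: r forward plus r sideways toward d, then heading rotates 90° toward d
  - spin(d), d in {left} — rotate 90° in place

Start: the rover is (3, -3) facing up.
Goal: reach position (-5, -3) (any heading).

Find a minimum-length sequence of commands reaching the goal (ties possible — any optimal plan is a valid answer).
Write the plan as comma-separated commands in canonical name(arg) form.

arc(left, 4), arc(left, 4)

start: (3, -3) facing up
t=1 arc(left, 4) ⇒ (-1, 1) facing left
t=2 arc(left, 4) ⇒ (-5, -3) facing down
nothing shorter than 2 reaches the goal.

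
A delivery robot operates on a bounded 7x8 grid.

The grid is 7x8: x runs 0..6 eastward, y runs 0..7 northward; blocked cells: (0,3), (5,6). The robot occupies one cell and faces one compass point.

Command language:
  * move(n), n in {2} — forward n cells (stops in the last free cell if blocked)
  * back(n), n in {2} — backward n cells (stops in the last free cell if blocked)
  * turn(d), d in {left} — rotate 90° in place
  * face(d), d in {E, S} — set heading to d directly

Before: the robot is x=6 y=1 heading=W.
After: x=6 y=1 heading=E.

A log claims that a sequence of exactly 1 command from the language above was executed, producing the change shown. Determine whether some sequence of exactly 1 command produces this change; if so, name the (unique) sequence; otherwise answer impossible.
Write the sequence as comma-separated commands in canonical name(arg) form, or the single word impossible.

key: parked at (6,1) the whole time — nothing moves the robot
from: x=6 y=1 heading=W
step 1 (face(E)): x=6 y=1 heading=E
all 5 alternatives checked — unique.

face(E)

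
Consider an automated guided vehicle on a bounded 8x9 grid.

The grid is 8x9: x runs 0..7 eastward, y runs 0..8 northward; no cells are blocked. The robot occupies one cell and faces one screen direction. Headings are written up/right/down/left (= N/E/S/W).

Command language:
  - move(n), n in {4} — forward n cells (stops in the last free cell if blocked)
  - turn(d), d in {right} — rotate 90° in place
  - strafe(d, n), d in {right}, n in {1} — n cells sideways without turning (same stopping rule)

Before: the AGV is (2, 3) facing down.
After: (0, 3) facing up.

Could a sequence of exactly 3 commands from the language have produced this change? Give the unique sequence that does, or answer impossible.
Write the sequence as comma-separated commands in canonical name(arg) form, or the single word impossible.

turn(right), move(4), turn(right)

key: position moved to (0,3) AND the heading swung to N — translation plus rotation needed
start: (2, 3) facing down
step 1 (turn(right)): (2, 3) facing left
step 2 (move(4)): (0, 3) facing left
step 3 (turn(right)): (0, 3) facing up
no other 3-command option fits: unique.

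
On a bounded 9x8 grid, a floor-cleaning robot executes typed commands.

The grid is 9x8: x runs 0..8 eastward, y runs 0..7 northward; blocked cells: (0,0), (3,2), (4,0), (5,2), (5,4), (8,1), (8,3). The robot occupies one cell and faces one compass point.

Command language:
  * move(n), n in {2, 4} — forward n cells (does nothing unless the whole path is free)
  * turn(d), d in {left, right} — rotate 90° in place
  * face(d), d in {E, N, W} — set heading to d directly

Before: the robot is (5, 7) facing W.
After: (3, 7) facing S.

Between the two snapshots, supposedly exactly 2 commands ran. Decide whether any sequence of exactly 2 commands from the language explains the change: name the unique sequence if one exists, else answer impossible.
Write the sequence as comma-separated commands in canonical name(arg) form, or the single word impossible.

key: running turn(left) before move(2) would end elsewhere — order is forced
begin: (5, 7) facing W
1. move(2) → (3, 7) facing W
2. turn(left) → (3, 7) facing S
all 49 alternatives checked — unique.

move(2), turn(left)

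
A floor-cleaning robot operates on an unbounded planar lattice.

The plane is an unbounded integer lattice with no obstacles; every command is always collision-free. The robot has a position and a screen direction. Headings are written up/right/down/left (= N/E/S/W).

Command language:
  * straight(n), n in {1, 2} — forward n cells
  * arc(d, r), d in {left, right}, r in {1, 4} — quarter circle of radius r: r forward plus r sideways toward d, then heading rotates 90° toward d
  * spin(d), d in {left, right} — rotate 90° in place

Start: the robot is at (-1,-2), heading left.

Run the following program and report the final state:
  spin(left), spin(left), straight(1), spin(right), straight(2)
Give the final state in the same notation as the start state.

t0: at (-1,-2), heading left
step 1 (spin(left)): at (-1,-2), heading down
step 2 (spin(left)): at (-1,-2), heading right
step 3 (straight(1)): at (0,-2), heading right
step 4 (spin(right)): at (0,-2), heading down
step 5 (straight(2)): at (0,-4), heading down

at (0,-4), heading down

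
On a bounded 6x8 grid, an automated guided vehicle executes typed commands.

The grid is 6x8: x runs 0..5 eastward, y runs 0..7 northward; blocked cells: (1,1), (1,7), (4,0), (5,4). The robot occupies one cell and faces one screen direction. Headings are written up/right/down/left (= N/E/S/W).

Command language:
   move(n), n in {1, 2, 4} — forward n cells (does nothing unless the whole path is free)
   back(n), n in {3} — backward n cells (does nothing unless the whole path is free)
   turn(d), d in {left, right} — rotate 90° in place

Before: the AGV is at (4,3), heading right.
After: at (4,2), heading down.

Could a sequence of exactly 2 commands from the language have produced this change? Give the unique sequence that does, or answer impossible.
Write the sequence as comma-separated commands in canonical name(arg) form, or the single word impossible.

turn(right), move(1)

key: order matters: swapping turn(right) and move(1) lands elsewhere
initial: at (4,3), heading right
1. turn(right) → at (4,3), heading down
2. move(1) → at (4,2), heading down
no rival 2-sequence matches.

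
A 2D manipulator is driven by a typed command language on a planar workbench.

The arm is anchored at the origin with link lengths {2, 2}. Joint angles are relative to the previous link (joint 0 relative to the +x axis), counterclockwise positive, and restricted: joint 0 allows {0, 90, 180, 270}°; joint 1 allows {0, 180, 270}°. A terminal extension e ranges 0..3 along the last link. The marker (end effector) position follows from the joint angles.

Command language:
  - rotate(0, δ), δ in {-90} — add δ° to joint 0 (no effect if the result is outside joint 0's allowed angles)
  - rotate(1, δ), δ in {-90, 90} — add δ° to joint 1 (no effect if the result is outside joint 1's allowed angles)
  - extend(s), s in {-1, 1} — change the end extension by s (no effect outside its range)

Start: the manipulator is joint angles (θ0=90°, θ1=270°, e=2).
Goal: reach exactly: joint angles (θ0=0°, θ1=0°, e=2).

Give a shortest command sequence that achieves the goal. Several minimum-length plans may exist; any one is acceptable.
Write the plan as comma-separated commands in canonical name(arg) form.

rotate(0, -90), rotate(1, 90)

from: joint angles (θ0=90°, θ1=270°, e=2)
[1] after rotate(0, -90): joint angles (θ0=0°, θ1=270°, e=2)
[2] after rotate(1, 90): joint angles (θ0=0°, θ1=0°, e=2)
nothing shorter than 2 reaches the goal.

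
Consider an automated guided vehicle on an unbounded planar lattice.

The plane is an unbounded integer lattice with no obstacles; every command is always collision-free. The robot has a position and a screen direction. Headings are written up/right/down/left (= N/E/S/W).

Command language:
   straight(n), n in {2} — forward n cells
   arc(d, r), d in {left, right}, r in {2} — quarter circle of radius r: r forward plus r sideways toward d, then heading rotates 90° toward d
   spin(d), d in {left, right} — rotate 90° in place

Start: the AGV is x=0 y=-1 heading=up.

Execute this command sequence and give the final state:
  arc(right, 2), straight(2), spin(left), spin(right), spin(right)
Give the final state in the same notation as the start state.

begin: x=0 y=-1 heading=up
[1] after arc(right, 2): x=2 y=1 heading=right
[2] after straight(2): x=4 y=1 heading=right
[3] after spin(left): x=4 y=1 heading=up
[4] after spin(right): x=4 y=1 heading=right
[5] after spin(right): x=4 y=1 heading=down

x=4 y=1 heading=down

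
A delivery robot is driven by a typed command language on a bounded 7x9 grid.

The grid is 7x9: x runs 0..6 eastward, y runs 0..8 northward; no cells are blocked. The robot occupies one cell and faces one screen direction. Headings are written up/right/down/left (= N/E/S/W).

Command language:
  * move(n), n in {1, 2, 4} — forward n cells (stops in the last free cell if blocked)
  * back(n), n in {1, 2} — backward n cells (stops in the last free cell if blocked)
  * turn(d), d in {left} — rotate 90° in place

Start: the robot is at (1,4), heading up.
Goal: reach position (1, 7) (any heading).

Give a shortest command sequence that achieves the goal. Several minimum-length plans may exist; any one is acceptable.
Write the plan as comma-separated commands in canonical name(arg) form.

initial: at (1,4), heading up
1. move(2) → at (1,6), heading up
2. move(1) → at (1,7), heading up
shorter routes all fall short; 2 is best.

move(2), move(1)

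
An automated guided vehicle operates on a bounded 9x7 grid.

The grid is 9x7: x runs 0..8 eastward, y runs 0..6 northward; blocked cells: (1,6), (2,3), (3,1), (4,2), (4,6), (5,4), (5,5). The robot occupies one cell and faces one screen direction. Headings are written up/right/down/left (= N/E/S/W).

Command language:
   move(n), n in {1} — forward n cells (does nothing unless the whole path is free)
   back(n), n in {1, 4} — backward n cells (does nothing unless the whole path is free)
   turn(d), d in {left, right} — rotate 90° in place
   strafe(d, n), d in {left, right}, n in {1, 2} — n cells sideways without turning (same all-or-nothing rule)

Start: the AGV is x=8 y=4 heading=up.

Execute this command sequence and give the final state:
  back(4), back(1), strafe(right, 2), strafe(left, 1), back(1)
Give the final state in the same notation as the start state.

from: x=8 y=4 heading=up
[1] after back(4): x=8 y=0 heading=up
[2] after back(1): x=8 y=0 heading=up
[3] after strafe(right, 2): x=8 y=0 heading=up
[4] after strafe(left, 1): x=7 y=0 heading=up
[5] after back(1): x=7 y=0 heading=up

x=7 y=0 heading=up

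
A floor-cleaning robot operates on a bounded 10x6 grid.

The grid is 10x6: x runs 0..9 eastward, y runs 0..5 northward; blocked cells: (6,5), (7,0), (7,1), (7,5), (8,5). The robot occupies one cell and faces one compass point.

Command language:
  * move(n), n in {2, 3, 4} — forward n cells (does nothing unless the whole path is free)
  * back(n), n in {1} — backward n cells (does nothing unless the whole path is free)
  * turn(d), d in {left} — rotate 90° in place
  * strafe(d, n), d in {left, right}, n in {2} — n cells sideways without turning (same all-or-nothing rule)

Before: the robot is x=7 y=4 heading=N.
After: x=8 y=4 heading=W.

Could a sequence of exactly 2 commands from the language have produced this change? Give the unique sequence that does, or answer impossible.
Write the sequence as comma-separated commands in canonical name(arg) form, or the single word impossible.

turn(left), back(1)

key: cell and facing (now W) both changed — the 2 commands mix motion and turning
t0: x=7 y=4 heading=N
[1] after turn(left): x=7 y=4 heading=W
[2] after back(1): x=8 y=4 heading=W
no other 2-command option fits: unique.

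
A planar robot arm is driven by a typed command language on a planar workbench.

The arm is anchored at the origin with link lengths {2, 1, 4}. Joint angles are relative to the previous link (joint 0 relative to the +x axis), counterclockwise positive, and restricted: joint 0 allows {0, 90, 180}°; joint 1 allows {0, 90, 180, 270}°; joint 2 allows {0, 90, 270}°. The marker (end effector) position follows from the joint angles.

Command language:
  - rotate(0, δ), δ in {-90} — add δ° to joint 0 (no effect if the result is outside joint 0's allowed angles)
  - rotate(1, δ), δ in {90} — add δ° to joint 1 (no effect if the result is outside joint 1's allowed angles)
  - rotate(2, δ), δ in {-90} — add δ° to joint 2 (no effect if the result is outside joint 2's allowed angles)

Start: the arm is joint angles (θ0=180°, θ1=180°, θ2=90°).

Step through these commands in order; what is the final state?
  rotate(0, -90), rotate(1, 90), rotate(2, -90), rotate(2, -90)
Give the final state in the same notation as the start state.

t0: joint angles (θ0=180°, θ1=180°, θ2=90°)
1. rotate(0, -90) → joint angles (θ0=90°, θ1=180°, θ2=90°)
2. rotate(1, 90) → joint angles (θ0=90°, θ1=270°, θ2=90°)
3. rotate(2, -90) → joint angles (θ0=90°, θ1=270°, θ2=0°)
4. rotate(2, -90) → joint angles (θ0=90°, θ1=270°, θ2=270°)

joint angles (θ0=90°, θ1=270°, θ2=270°)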